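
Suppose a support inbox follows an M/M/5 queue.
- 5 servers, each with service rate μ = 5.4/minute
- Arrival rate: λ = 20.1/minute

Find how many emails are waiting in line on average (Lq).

Traffic intensity: ρ = λ/(cμ) = 20.1/(5×5.4) = 0.7444
Since ρ = 0.7444 < 1, system is stable.
Offered load a = λ/μ = cρ = 20.1/5.4 = 3.7222
P₀ = [ Σₙ₌₀^4 aⁿ/n! + a^5/(5!(1-ρ)) ]⁻¹
Σ = a^0/0! + a^1/1! + a^2/2! + a^3/3! + a^4/4! = 1.0000 + 3.7222 + 6.9275 + 8.5952 + 7.9983 = 28.2432
a^5/(5!(1-ρ)) = 714.5152/(120 × 0.255556) = 23.2994
P₀ = 1/(28.2432 + 23.2994) = 0.01940
Lq = P₀·a^5·ρ / (5!(1-ρ)²) = 0.019401 × 714.5152 × 0.74444 / (120 × 0.065309) = 1.3168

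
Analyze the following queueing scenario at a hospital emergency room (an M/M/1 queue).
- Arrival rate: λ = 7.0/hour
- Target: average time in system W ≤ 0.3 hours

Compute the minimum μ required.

For M/M/1: W = 1/(μ-λ)
Need W ≤ 0.3, so 1/(μ-λ) ≤ 0.3
μ - λ ≥ 1/0.3 = 3.3333
μ ≥ 7.0 + 3.3333 = 10.3333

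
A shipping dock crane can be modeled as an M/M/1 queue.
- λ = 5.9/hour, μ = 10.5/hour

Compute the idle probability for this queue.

ρ = λ/μ = 5.9/10.5 = 0.5619
P(0) = 1 - ρ = 1 - 0.5619 = 0.4381
The server is idle 43.81% of the time.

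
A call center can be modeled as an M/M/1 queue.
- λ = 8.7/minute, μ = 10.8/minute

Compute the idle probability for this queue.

ρ = λ/μ = 8.7/10.8 = 0.8056
P(0) = 1 - ρ = 1 - 0.8056 = 0.1944
The server is idle 19.44% of the time.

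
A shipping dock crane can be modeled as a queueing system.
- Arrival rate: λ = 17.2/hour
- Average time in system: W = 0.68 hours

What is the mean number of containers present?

Little's Law: L = λW
L = 17.2 × 0.68 = 11.6960 containers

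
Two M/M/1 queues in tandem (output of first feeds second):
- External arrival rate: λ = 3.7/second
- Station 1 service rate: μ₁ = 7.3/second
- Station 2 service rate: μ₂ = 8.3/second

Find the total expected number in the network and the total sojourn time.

By Jackson's theorem, each station behaves as independent M/M/1.
Station 1: ρ₁ = 3.7/7.3 = 0.5068, L₁ = ρ₁/(1-ρ₁) = λ/(μ₁-λ) = 3.7/3.60 = 1.0278
Station 2: ρ₂ = 3.7/8.3 = 0.4458, L₂ = ρ₂/(1-ρ₂) = λ/(μ₂-λ) = 3.7/4.60 = 0.8043
Total: L = L₁ + L₂ = 1.0278 + 0.8043 = 1.8321
W = L/λ = 1.8321/3.7 = 0.4952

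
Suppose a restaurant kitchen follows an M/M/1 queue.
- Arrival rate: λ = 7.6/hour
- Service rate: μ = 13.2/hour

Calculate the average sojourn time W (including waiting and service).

First, compute utilization: ρ = λ/μ = 7.6/13.2 = 0.5758
For M/M/1: W = 1/(μ-λ)
W = 1/(13.2-7.6) = 1/5.60
W = 0.1786 hours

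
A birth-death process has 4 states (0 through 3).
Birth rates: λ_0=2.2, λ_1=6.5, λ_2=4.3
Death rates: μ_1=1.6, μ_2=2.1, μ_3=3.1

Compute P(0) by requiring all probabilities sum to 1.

Ratios P(n)/P(0) = (λ₀···λₙ₋₁)/(μ₁···μₙ):
P(1)/P(0) = (2.2)/(1.6) = 1.3750
P(2)/P(0) = (2.2×6.5)/(1.6×2.1) = 4.2560
P(3)/P(0) = (2.2×6.5×4.3)/(1.6×2.1×3.1) = 5.9034

Normalization: ∑ P(n) = 1
P(0) × (1.0000 + 1.3750 + 4.2560 + 5.9034) = 1
P(0) × 12.5344 = 1
P(0) = 1/12.5344 = 0.07978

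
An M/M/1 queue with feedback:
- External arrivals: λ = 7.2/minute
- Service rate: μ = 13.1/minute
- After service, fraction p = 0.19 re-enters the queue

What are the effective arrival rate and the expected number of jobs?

Effective arrival rate: λ_eff = λ/(1-p) = 7.2/(1-0.19) = 7.2/0.81 = 8.8889
ρ = λ_eff/μ = 8.8889/13.1 = 0.67854
L = ρ/(1-ρ) = 0.67854/(1-0.67854) = 2.1108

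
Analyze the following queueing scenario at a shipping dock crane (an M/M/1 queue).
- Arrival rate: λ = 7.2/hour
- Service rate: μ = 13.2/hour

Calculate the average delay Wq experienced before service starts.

First, compute utilization: ρ = λ/μ = 7.2/13.2 = 0.5455
For M/M/1: Wq = λ/(μ(μ-λ))
Wq = 7.2/(13.2 × (13.2-7.2))
Wq = 7.2/(13.2 × 6.00)
Wq = 0.09091 hours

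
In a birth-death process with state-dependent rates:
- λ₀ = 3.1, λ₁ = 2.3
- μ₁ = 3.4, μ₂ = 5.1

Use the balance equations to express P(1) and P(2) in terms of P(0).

Balance equations:
State 0: λ₀P₀ = μ₁P₁ → P₁ = (λ₀/μ₁)P₀ = (3.1/3.4)P₀ = 0.9118P₀
State 1: P₂ = (λ₀λ₁)/(μ₁μ₂)P₀ = (3.1×2.3)/(3.4×5.1)P₀ = 0.4112P₀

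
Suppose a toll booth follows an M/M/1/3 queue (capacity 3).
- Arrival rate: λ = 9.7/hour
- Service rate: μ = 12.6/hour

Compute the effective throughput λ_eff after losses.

ρ = λ/μ = 9.7/12.6 = 0.76984
P₀ = (1-ρ)/(1-ρ^(K+1)) = (1-0.76984)/(1-0.76984^4) = 0.2302/0.6488 = 0.3548
P_K = P₀×ρ^K = 0.3548 × 0.76984^3 = 0.3548 × 0.4562 = 0.1619
λ_eff = λ(1-P_K) = 9.7 × (1 - 0.161863) = 9.7 × 0.838137 = 8.1299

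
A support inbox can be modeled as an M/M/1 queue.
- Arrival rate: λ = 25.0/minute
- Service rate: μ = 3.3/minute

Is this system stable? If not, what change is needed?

Stability requires ρ = λ/(cμ) < 1
ρ = 25.0/(1 × 3.3) = 25.0/3.30 = 7.5758
Since 7.5758 ≥ 1, the system is UNSTABLE.
Queue grows without bound. Need μ > λ = 25.0.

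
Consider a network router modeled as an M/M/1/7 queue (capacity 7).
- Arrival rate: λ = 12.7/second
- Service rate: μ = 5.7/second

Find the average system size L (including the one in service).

ρ = λ/μ = 12.7/5.7 = 2.2281
P₀ = (1-ρ)/(1-ρ^(K+1)) = (1-2.2281)/(1-2.2281^8) = -1.2281/-606.4037 = 0.002025
P_K = P₀×ρ^K = 0.0020252 × 2.2281^7 = 0.0020252 × 272.6106 = 0.5521
L = ρ[1 - (K+1)ρ^K + Kρ^(K+1)] / [(1-ρ)(1-ρ^(K+1))]
L = 2.2281 × (1 - 8×272.6106 + 7×607.4037) / ((1 - 2.2281) × (1 - 607.4037)) = 6.1989 packets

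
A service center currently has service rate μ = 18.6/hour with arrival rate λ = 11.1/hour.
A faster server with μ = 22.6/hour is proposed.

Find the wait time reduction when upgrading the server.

System 1: ρ₁ = 11.1/18.6 = 0.5968, W₁ = 1/(18.6-11.1) = 0.13333
System 2: ρ₂ = 11.1/22.6 = 0.4912, W₂ = 1/(22.6-11.1) = 0.086957
Improvement: (W₁-W₂)/W₁ = (0.13333-0.086957)/0.13333 = 34.78%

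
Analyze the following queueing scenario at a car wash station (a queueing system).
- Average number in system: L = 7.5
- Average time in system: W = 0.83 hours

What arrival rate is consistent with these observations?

Little's Law: L = λW, so λ = L/W
λ = 7.5/0.83 = 9.0361 cars/hour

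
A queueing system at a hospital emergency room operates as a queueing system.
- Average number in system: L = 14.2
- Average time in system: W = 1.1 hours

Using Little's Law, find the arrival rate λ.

Little's Law: L = λW, so λ = L/W
λ = 14.2/1.1 = 12.9091 patients/hour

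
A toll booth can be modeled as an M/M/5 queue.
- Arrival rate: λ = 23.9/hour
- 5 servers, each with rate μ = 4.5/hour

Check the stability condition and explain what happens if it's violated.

Stability requires ρ = λ/(cμ) < 1
ρ = 23.9/(5 × 4.5) = 23.9/22.50 = 1.0622
Since 1.0622 ≥ 1, the system is UNSTABLE.
Need c > λ/μ = 23.9/4.5 = 5.31.
Minimum servers needed: c = 6.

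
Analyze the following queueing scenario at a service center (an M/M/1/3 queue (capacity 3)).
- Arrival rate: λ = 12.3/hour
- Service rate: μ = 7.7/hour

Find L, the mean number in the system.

ρ = λ/μ = 12.3/7.7 = 1.5974
P₀ = (1-ρ)/(1-ρ^(K+1)) = (1-1.5974)/(1-1.5974^4) = -0.5974/-5.5111 = 0.1084
P_K = P₀×ρ^K = 0.1084 × 1.5974^3 = 0.1084 × 4.0761 = 0.4418
L = ρ[1 - (K+1)ρ^K + Kρ^(K+1)] / [(1-ρ)(1-ρ^(K+1))]
L = 1.5974 × (1 - 4×4.07606 + 3×6.51111) / ((1 - 1.5974) × (1 - 6.51111)) = 2.0519 customers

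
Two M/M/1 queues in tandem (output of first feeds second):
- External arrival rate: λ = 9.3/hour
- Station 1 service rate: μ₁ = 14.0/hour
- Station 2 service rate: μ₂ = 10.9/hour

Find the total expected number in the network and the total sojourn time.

By Jackson's theorem, each station behaves as independent M/M/1.
Station 1: ρ₁ = 9.3/14.0 = 0.6643, L₁ = ρ₁/(1-ρ₁) = λ/(μ₁-λ) = 9.3/4.70 = 1.9787
Station 2: ρ₂ = 9.3/10.9 = 0.8532, L₂ = ρ₂/(1-ρ₂) = λ/(μ₂-λ) = 9.3/1.60 = 5.8125
Total: L = L₁ + L₂ = 1.9787 + 5.8125 = 7.7912
W = L/λ = 7.7912/9.3 = 0.8378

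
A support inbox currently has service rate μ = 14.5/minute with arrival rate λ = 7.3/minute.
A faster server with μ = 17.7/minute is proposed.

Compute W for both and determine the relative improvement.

System 1: ρ₁ = 7.3/14.5 = 0.5034, W₁ = 1/(14.5-7.3) = 0.13889
System 2: ρ₂ = 7.3/17.7 = 0.4124, W₂ = 1/(17.7-7.3) = 0.096154
Improvement: (W₁-W₂)/W₁ = (0.13889-0.096154)/0.13889 = 30.77%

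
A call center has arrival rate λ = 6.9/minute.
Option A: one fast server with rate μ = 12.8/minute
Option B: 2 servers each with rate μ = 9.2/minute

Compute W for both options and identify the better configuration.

Option A: single server μ = 12.8 (M/M/1)
  ρ_A = 6.9/12.8 = 0.5391
  W_A = 1/(μ-λ) = 1/(12.8-6.9) = 1/5.90 = 0.1695

Option B: 2 servers μ = 9.2 (M/M/2)
  ρ_B = λ/(cμ) = 6.9/(2×9.2) = 0.3750
  Offered load a = λ/μ = cρ = 6.9/9.2 = 0.7500
  P₀ = [ Σₙ₌₀^1 aⁿ/n! + a^2/(2!(1-ρ)) ]⁻¹
  Σ = a^0/0! + a^1/1! = 1.0000 + 0.7500 = 1.7500
  a^2/(2!(1-ρ)) = 0.5625/(2 × 0.6250) = 0.4500
  P₀ = 1/(1.7500 + 0.4500) = 0.4545
  Lq = P₀·a^2·ρ / (2!(1-ρ)²) = 0.4545 × 0.5625 × 0.3750 / (2 × 0.3906) = 0.1227
  Wq_B = Lq/λ = 0.12273/6.9 = 0.01779
  W_B = Wq_B + 1/μ = 0.01779 + 0.1087 = 0.1265

Since W_B = 0.1265 < W_A = 0.1695, Option B (multiple servers) has the shorter time in system.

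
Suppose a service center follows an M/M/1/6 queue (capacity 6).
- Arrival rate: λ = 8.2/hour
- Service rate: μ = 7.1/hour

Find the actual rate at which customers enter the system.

ρ = λ/μ = 8.2/7.1 = 1.15493
P₀ = (1-ρ)/(1-ρ^(K+1)) = (1-1.15493)/(1-1.15493^7) = -0.154930/-1.74088 = 0.08900
P_K = P₀×ρ^K = 0.08900 × 1.15493^6 = 0.08900 × 2.3732 = 0.2112
λ_eff = λ(1-P_K) = 8.2 × (1 - 0.211203) = 8.2 × 0.788797 = 6.4681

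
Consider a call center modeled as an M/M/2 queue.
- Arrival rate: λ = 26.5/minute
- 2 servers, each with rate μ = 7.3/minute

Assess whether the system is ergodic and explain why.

Stability requires ρ = λ/(cμ) < 1
ρ = 26.5/(2 × 7.3) = 26.5/14.60 = 1.8151
Since 1.8151 ≥ 1, the system is UNSTABLE.
Need c > λ/μ = 26.5/7.3 = 3.63.
Minimum servers needed: c = 4.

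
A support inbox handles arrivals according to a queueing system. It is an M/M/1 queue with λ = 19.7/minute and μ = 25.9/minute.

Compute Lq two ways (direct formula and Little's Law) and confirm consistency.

Method 1 (direct): Lq = λ²/(μ(μ-λ)) = 388.09/(25.9 × 6.20) = 2.4168

Method 2 (Little's Law):
W = 1/(μ-λ) = 1/6.20 = 0.16129
Wq = W - 1/μ = 0.16129 - 0.038610 = 0.12268
Lq = λWq = 19.7 × 0.12268 = 2.4168 ✔ (matches Method 1)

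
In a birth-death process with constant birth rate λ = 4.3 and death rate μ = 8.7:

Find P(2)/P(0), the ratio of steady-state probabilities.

For constant rates: P(n)/P(0) = (λ/μ)^n
P(2)/P(0) = (4.3/8.7)^2 = 0.4943^2 = 0.2443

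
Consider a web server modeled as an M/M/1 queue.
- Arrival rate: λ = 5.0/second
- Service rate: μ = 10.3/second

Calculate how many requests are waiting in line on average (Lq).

ρ = λ/μ = 5.0/10.3 = 0.4854
For M/M/1: Lq = λ²/(μ(μ-λ))
Lq = 25.00/(10.3 × 5.30)
Lq = 0.4580 requests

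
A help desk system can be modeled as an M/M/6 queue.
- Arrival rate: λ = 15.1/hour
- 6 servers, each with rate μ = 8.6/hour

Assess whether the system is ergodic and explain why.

Stability requires ρ = λ/(cμ) < 1
ρ = 15.1/(6 × 8.6) = 15.1/51.60 = 0.2926
Since 0.2926 < 1, the system is STABLE.
The servers are busy 29.26% of the time.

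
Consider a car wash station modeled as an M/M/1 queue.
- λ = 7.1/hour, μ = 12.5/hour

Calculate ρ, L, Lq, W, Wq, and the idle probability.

Step 1: ρ = λ/μ = 7.1/12.5 = 0.5680
Step 2: L = λ/(μ-λ) = 7.1/5.40 = 1.3148
Step 3: Lq = λ²/(μ(μ-λ)) = 50.41/(12.5×5.40) = 0.7468
Step 4: W = 1/(μ-λ) = 1/5.40 = 0.18519
Step 5: Wq = λ/(μ(μ-λ)) = 7.1/(12.5×5.40) = 0.1052
Step 6: P(0) = 1-ρ = 0.4320
Verify: L = λW = 7.1×0.18519 = 1.3148 ✔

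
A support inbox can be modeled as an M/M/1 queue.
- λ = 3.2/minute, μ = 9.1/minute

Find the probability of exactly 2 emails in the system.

ρ = λ/μ = 3.2/9.1 = 0.35165
P(n) = (1-ρ)ρⁿ
P(2) = (1-0.35165) × 0.35165^2
P(2) = 0.64835 × 0.12366
P(2) = 0.08017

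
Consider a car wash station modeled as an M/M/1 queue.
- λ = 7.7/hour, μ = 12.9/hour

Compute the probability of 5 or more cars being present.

ρ = λ/μ = 7.7/12.9 = 0.5969
P(N ≥ n) = ρⁿ
P(N ≥ 5) = 0.5969^5
P(N ≥ 5) = 0.07577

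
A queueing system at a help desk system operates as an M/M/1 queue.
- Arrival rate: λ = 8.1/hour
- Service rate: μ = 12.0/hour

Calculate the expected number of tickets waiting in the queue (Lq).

ρ = λ/μ = 8.1/12.0 = 0.6750
For M/M/1: Lq = λ²/(μ(μ-λ))
Lq = 65.61/(12.0 × 3.90)
Lq = 1.4019 tickets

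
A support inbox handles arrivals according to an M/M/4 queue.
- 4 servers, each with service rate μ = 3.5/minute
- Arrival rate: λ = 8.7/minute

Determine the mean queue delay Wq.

Traffic intensity: ρ = λ/(cμ) = 8.7/(4×3.5) = 0.6214
Since ρ = 0.6214 < 1, system is stable.
Offered load a = λ/μ = cρ = 8.7/3.5 = 2.4857
P₀ = [ Σₙ₌₀^3 aⁿ/n! + a^4/(4!(1-ρ)) ]⁻¹
Σ = a^0/0! + a^1/1! + a^2/2! + a^3/3! = 1.0000 + 2.4857 + 3.0894 + 2.5598 = 9.1349
a^4/(4!(1-ρ)) = 38.1773/(24 × 0.37857) = 4.2019
P₀ = 1/(9.1349 + 4.2019) = 0.07498
Lq = P₀·a^4·ρ / (4!(1-ρ)²) = 0.07498 × 38.1773 × 0.6214 / (24 × 0.1433) = 0.5172
Wq = Lq/λ = 0.5172/8.7 = 0.05945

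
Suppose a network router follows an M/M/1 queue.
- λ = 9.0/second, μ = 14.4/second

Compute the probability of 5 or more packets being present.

ρ = λ/μ = 9.0/14.4 = 0.6250
P(N ≥ n) = ρⁿ
P(N ≥ 5) = 0.6250^5
P(N ≥ 5) = 0.09537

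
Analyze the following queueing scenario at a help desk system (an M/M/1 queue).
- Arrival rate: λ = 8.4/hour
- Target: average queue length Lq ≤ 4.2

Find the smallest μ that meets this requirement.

For M/M/1: Lq = λ²/(μ(μ-λ))
Need Lq ≤ 4.2, i.e. μ(μ-λ) ≥ λ²/4.2
μ² - 8.4μ - 70.56/4.2 ≥ 0  →  μ² - 8.4μ - 16.8000 ≥ 0
Quadratic formula (positive root): μ = [λ + √(λ² + 4×16.8000)]/2
Discriminant: 70.56 + 4×16.8000 = 137.7600, √137.7600 = 11.7371
μ ≥ (8.4 + 11.7371)/2 = 10.0686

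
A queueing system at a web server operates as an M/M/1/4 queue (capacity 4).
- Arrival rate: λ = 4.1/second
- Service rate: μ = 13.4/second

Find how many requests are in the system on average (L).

ρ = λ/μ = 4.1/13.4 = 0.30597
P₀ = (1-ρ)/(1-ρ^(K+1)) = (1-0.30597)/(1-0.30597^5) = 0.6940/0.9973 = 0.6959
P_K = P₀×ρ^K = 0.6959 × 0.30597^4 = 0.6959 × 0.008764 = 0.006099
L = ρ[1 - (K+1)ρ^K + Kρ^(K+1)] / [(1-ρ)(1-ρ^(K+1))]
L = 0.30597 × (1 - 5×0.008764 + 4×0.002682) / ((1 - 0.30597) × (1 - 0.002682)) = 0.4274 requests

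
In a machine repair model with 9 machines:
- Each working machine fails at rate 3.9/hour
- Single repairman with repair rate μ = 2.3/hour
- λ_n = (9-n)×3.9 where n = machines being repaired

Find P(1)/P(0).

P(1)/P(0) = ∏_{i=0}^{1-1} λ_i/μ_{i+1}
= (9-0)×3.9/2.3
= 15.2609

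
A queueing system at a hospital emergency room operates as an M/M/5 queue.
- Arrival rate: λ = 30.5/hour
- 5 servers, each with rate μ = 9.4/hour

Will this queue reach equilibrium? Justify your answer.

Stability requires ρ = λ/(cμ) < 1
ρ = 30.5/(5 × 9.4) = 30.5/47.00 = 0.6489
Since 0.6489 < 1, the system is STABLE.
The servers are busy 64.89% of the time.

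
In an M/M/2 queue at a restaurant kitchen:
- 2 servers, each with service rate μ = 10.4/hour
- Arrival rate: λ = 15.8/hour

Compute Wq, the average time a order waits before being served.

Traffic intensity: ρ = λ/(cμ) = 15.8/(2×10.4) = 0.7596
Since ρ = 0.7596 < 1, system is stable.
Offered load a = λ/μ = cρ = 15.8/10.4 = 1.5192
P₀ = [ Σₙ₌₀^1 aⁿ/n! + a^2/(2!(1-ρ)) ]⁻¹
Σ = a^0/0! + a^1/1! = 1.0000 + 1.5192 = 2.5192
a^2/(2!(1-ρ)) = 2.30806/(2 × 0.240385) = 4.8008
P₀ = 1/(2.5192 + 4.8008) = 0.1366
Lq = P₀·a^2·ρ / (2!(1-ρ)²) = 0.13661 × 2.3081 × 0.75962 / (2 × 0.057785) = 2.0725
Wq = Lq/λ = 2.0725/15.8 = 0.1312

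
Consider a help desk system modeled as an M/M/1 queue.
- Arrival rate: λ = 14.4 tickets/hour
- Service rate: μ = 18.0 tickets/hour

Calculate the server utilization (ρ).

Server utilization: ρ = λ/μ
ρ = 14.4/18.0 = 0.8000
The server is busy 80.00% of the time.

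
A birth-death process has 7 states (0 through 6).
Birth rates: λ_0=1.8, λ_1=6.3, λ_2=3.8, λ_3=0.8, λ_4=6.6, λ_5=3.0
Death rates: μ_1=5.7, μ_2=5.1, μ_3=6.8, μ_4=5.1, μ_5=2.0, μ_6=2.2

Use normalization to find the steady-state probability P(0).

Ratios P(n)/P(0) = (λ₀···λₙ₋₁)/(μ₁···μₙ):
P(1)/P(0) = (1.8)/(5.7) = 0.3158
P(2)/P(0) = (1.8×6.3)/(5.7×5.1) = 0.3901
P(3)/P(0) = (1.8×6.3×3.8)/(5.7×5.1×6.8) = 0.2180
P(4)/P(0) = (1.8×6.3×3.8×0.8)/(5.7×5.1×6.8×5.1) = 0.03419
P(5)/P(0) = (1.8×6.3×3.8×0.8×6.6)/(5.7×5.1×6.8×5.1×2.0) = 0.1128
P(6)/P(0) = (1.8×6.3×3.8×0.8×6.6×3.0)/(5.7×5.1×6.8×5.1×2.0×2.2) = 0.1539

Normalization: ∑ P(n) = 1
P(0) × (1.0000 + 0.3158 + 0.3901 + 0.2180 + 0.03419 + 0.1128 + 0.1539) = 1
P(0) × 2.2248 = 1
P(0) = 1/2.2248 = 0.4495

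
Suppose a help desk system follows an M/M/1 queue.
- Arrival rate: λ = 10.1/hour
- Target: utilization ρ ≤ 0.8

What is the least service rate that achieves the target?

ρ = λ/μ, so μ = λ/ρ
μ ≥ 10.1/0.8 = 12.6250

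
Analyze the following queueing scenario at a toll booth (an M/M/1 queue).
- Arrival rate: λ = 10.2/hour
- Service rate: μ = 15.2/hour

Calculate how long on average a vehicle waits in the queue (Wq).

First, compute utilization: ρ = λ/μ = 10.2/15.2 = 0.6711
For M/M/1: Wq = λ/(μ(μ-λ))
Wq = 10.2/(15.2 × (15.2-10.2))
Wq = 10.2/(15.2 × 5.00)
Wq = 0.1342 hours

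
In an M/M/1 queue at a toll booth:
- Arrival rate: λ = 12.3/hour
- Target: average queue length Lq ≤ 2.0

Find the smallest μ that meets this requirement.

For M/M/1: Lq = λ²/(μ(μ-λ))
Need Lq ≤ 2.0, i.e. μ(μ-λ) ≥ λ²/2.0
μ² - 12.3μ - 151.29/2.0 ≥ 0  →  μ² - 12.3μ - 75.6450 ≥ 0
Quadratic formula (positive root): μ = [λ + √(λ² + 4×75.6450)]/2
Discriminant: 151.29 + 4×75.6450 = 453.8700, √453.8700 = 21.3042
μ ≥ (12.3 + 21.3042)/2 = 16.8021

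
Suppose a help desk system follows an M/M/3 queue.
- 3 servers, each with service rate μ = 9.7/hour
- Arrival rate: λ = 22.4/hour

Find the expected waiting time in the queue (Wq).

Traffic intensity: ρ = λ/(cμ) = 22.4/(3×9.7) = 0.7698
Since ρ = 0.7698 < 1, system is stable.
Offered load a = λ/μ = cρ = 22.4/9.7 = 2.3093
P₀ = [ Σₙ₌₀^2 aⁿ/n! + a^3/(3!(1-ρ)) ]⁻¹
Σ = a^0/0! + a^1/1! + a^2/2! = 1.0000 + 2.3093 + 2.6664 = 5.9757
a^3/(3!(1-ρ)) = 12.3148/(6 × 0.23024) = 8.9145
P₀ = 1/(5.9757 + 8.9145) = 0.06716
Lq = P₀·a^3·ρ / (3!(1-ρ)²) = 0.067159 × 12.3148 × 0.76976 / (6 × 0.053011) = 2.0016
Wq = Lq/λ = 2.0016/22.4 = 0.08936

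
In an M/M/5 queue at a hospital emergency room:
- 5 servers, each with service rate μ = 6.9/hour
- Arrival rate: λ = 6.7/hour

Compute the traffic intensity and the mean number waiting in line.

Traffic intensity: ρ = λ/(cμ) = 6.7/(5×6.9) = 0.1942
Since ρ = 0.1942 < 1, system is stable.
Offered load a = λ/μ = cρ = 6.7/6.9 = 0.9710
P₀ = [ Σₙ₌₀^4 aⁿ/n! + a^5/(5!(1-ρ)) ]⁻¹
Σ = a^0/0! + a^1/1! + a^2/2! + a^3/3! + a^4/4! = 1.0000 + 0.97101 + 0.47143 + 0.15259 + 0.037042 = 2.6321
a^5/(5!(1-ρ)) = 0.8632/(120 × 0.8058) = 0.008927
P₀ = 1/(2.6321 + 0.008927) = 0.3786
Lq = P₀·a^5·ρ / (5!(1-ρ)²) = 0.378643 × 0.863234 × 0.194203 / (120 × 0.649309) = 0.0008147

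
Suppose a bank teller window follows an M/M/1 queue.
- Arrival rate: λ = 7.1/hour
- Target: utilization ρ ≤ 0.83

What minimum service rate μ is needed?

ρ = λ/μ, so μ = λ/ρ
μ ≥ 7.1/0.83 = 8.5542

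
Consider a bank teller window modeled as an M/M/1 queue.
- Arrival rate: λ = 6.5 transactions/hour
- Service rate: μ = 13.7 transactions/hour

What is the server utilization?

Server utilization: ρ = λ/μ
ρ = 6.5/13.7 = 0.4745
The server is busy 47.45% of the time.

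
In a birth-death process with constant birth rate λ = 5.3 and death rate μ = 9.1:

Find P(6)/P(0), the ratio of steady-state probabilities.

For constant rates: P(n)/P(0) = (λ/μ)^n
P(6)/P(0) = (5.3/9.1)^6 = 0.58242^6 = 0.03903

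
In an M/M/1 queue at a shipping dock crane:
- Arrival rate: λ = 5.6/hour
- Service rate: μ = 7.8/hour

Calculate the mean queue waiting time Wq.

First, compute utilization: ρ = λ/μ = 5.6/7.8 = 0.7179
For M/M/1: Wq = λ/(μ(μ-λ))
Wq = 5.6/(7.8 × (7.8-5.6))
Wq = 5.6/(7.8 × 2.20)
Wq = 0.3263 hours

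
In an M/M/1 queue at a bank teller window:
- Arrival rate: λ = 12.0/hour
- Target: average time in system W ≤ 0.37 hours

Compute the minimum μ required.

For M/M/1: W = 1/(μ-λ)
Need W ≤ 0.37, so 1/(μ-λ) ≤ 0.37
μ - λ ≥ 1/0.37 = 2.7027
μ ≥ 12.0 + 2.7027 = 14.7027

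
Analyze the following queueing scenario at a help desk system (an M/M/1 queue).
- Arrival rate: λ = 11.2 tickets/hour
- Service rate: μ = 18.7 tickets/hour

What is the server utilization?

Server utilization: ρ = λ/μ
ρ = 11.2/18.7 = 0.5989
The server is busy 59.89% of the time.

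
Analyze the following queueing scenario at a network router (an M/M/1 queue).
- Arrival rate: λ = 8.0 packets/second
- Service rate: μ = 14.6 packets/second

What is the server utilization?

Server utilization: ρ = λ/μ
ρ = 8.0/14.6 = 0.5479
The server is busy 54.79% of the time.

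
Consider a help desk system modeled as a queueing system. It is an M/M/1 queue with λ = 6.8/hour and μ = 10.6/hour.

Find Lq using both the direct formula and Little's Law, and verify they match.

Method 1 (direct): Lq = λ²/(μ(μ-λ)) = 46.24/(10.6 × 3.80) = 1.1480

Method 2 (Little's Law):
W = 1/(μ-λ) = 1/3.80 = 0.26316
Wq = W - 1/μ = 0.26316 - 0.094340 = 0.16882
Lq = λWq = 6.8 × 0.16882 = 1.1480 ✔ (matches Method 1)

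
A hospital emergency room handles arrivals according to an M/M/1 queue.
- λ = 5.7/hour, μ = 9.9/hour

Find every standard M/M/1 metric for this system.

Step 1: ρ = λ/μ = 5.7/9.9 = 0.5758
Step 2: L = λ/(μ-λ) = 5.7/4.20 = 1.3571
Step 3: Lq = λ²/(μ(μ-λ)) = 32.49/(9.9×4.20) = 0.7814
Step 4: W = 1/(μ-λ) = 1/4.20 = 0.238095
Step 5: Wq = λ/(μ(μ-λ)) = 5.7/(9.9×4.20) = 0.1371
Step 6: P(0) = 1-ρ = 0.4242
Verify: L = λW = 5.7×0.238095 = 1.3571 ✔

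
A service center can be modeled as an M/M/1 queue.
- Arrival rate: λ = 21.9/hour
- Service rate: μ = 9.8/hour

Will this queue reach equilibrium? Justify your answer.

Stability requires ρ = λ/(cμ) < 1
ρ = 21.9/(1 × 9.8) = 21.9/9.80 = 2.2347
Since 2.2347 ≥ 1, the system is UNSTABLE.
Queue grows without bound. Need μ > λ = 21.9.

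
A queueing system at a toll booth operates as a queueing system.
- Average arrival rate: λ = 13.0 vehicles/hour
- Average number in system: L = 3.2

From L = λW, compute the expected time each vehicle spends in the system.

Little's Law: L = λW, so W = L/λ
W = 3.2/13.0 = 0.2462 hours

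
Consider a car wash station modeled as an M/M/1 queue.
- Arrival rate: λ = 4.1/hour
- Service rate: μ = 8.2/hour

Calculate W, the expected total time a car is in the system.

First, compute utilization: ρ = λ/μ = 4.1/8.2 = 0.5000
For M/M/1: W = 1/(μ-λ)
W = 1/(8.2-4.1) = 1/4.10
W = 0.2439 hours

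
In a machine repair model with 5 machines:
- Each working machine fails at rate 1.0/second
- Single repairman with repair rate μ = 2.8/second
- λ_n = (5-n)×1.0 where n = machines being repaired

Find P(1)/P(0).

P(1)/P(0) = ∏_{i=0}^{1-1} λ_i/μ_{i+1}
= (5-0)×1.0/2.8
= 1.7857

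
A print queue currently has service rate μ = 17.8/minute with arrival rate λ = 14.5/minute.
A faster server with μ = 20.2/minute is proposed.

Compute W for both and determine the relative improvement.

System 1: ρ₁ = 14.5/17.8 = 0.8146, W₁ = 1/(17.8-14.5) = 0.3030
System 2: ρ₂ = 14.5/20.2 = 0.7178, W₂ = 1/(20.2-14.5) = 0.1754
Improvement: (W₁-W₂)/W₁ = (0.3030-0.1754)/0.3030 = 42.11%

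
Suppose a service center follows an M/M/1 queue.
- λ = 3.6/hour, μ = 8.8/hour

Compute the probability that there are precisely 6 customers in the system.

ρ = λ/μ = 3.6/8.8 = 0.4091
P(n) = (1-ρ)ρⁿ
P(6) = (1-0.4091) × 0.4091^6
P(6) = 0.5909 × 0.004688
P(6) = 0.002770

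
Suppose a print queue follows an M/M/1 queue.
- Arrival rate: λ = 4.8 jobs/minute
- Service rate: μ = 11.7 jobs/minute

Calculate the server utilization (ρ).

Server utilization: ρ = λ/μ
ρ = 4.8/11.7 = 0.4103
The server is busy 41.03% of the time.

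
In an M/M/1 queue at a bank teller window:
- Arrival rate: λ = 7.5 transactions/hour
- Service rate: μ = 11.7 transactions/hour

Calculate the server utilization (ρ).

Server utilization: ρ = λ/μ
ρ = 7.5/11.7 = 0.6410
The server is busy 64.10% of the time.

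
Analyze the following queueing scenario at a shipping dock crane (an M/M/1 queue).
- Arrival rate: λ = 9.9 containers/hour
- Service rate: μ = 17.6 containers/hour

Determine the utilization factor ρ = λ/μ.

Server utilization: ρ = λ/μ
ρ = 9.9/17.6 = 0.5625
The server is busy 56.25% of the time.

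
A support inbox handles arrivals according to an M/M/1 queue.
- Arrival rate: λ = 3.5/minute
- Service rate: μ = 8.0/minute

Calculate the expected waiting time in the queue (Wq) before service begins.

First, compute utilization: ρ = λ/μ = 3.5/8.0 = 0.4375
For M/M/1: Wq = λ/(μ(μ-λ))
Wq = 3.5/(8.0 × (8.0-3.5))
Wq = 3.5/(8.0 × 4.50)
Wq = 0.09722 minutes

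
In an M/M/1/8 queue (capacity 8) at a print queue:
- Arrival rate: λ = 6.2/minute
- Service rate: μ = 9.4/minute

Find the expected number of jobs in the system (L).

ρ = λ/μ = 6.2/9.4 = 0.65957
P₀ = (1-ρ)/(1-ρ^(K+1)) = (1-0.65957)/(1-0.65957^9) = 0.34043/0.97638 = 0.3487
P_K = P₀×ρ^K = 0.3487 × 0.65957^8 = 0.3487 × 0.03582 = 0.01249
L = ρ[1 - (K+1)ρ^K + Kρ^(K+1)] / [(1-ρ)(1-ρ^(K+1))]
L = 0.65957 × (1 - 9×0.035817 + 8×0.023624) / ((1 - 0.65957) × (1 - 0.023624)) = 1.7197 jobs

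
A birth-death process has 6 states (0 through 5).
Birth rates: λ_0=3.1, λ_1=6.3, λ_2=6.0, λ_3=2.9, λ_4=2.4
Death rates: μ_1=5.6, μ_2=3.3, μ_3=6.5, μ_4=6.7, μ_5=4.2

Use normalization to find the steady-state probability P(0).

Ratios P(n)/P(0) = (λ₀···λₙ₋₁)/(μ₁···μₙ):
P(1)/P(0) = (3.1)/(5.6) = 0.5536
P(2)/P(0) = (3.1×6.3)/(5.6×3.3) = 1.0568
P(3)/P(0) = (3.1×6.3×6.0)/(5.6×3.3×6.5) = 0.9755
P(4)/P(0) = (3.1×6.3×6.0×2.9)/(5.6×3.3×6.5×6.7) = 0.4222
P(5)/P(0) = (3.1×6.3×6.0×2.9×2.4)/(5.6×3.3×6.5×6.7×4.2) = 0.2413

Normalization: ∑ P(n) = 1
P(0) × (1.0000 + 0.5536 + 1.0568 + 0.9755 + 0.4222 + 0.2413) = 1
P(0) × 4.2494 = 1
P(0) = 1/4.2494 = 0.2353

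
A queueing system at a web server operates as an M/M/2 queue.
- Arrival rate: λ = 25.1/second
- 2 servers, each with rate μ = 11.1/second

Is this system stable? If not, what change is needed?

Stability requires ρ = λ/(cμ) < 1
ρ = 25.1/(2 × 11.1) = 25.1/22.20 = 1.1306
Since 1.1306 ≥ 1, the system is UNSTABLE.
Need c > λ/μ = 25.1/11.1 = 2.26.
Minimum servers needed: c = 3.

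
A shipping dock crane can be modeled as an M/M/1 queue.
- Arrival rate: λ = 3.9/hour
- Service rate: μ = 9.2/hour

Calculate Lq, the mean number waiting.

ρ = λ/μ = 3.9/9.2 = 0.4239
For M/M/1: Lq = λ²/(μ(μ-λ))
Lq = 15.21/(9.2 × 5.30)
Lq = 0.3119 containers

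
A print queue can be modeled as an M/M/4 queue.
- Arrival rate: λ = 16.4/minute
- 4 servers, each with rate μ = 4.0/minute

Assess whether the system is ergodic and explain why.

Stability requires ρ = λ/(cμ) < 1
ρ = 16.4/(4 × 4.0) = 16.4/16.00 = 1.0250
Since 1.0250 ≥ 1, the system is UNSTABLE.
Need c > λ/μ = 16.4/4.0 = 4.10.
Minimum servers needed: c = 5.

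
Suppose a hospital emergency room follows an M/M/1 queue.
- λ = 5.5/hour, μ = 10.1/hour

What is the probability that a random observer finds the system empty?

ρ = λ/μ = 5.5/10.1 = 0.5446
P(0) = 1 - ρ = 1 - 0.5446 = 0.4554
The server is idle 45.54% of the time.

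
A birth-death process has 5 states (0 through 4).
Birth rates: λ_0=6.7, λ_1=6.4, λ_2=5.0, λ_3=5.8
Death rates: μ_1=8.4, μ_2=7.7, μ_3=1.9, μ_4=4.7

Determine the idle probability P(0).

Ratios P(n)/P(0) = (λ₀···λₙ₋₁)/(μ₁···μₙ):
P(1)/P(0) = (6.7)/(8.4) = 0.7976
P(2)/P(0) = (6.7×6.4)/(8.4×7.7) = 0.6630
P(3)/P(0) = (6.7×6.4×5.0)/(8.4×7.7×1.9) = 1.7446
P(4)/P(0) = (6.7×6.4×5.0×5.8)/(8.4×7.7×1.9×4.7) = 2.1529

Normalization: ∑ P(n) = 1
P(0) × (1.0000 + 0.7976 + 0.6630 + 1.7446 + 2.1529) = 1
P(0) × 6.3581 = 1
P(0) = 1/6.3581 = 0.1573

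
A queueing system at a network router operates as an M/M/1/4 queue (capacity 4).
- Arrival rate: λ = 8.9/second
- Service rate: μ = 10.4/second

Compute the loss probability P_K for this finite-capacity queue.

ρ = λ/μ = 8.9/10.4 = 0.85577
P₀ = (1-ρ)/(1-ρ^(K+1)) = (1-0.85577)/(1-0.85577^5) = 0.14423/0.54103 = 0.2666
P_K = P₀×ρ^K = 0.2666 × 0.85577^4 = 0.2666 × 0.5363 = 0.1430
Blocking probability = 14.30%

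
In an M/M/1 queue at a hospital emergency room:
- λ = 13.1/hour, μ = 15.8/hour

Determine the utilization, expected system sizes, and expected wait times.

Step 1: ρ = λ/μ = 13.1/15.8 = 0.8291
Step 2: L = λ/(μ-λ) = 13.1/2.70 = 4.8519
Step 3: Lq = λ²/(μ(μ-λ)) = 171.61/(15.8×2.70) = 4.0227
Step 4: W = 1/(μ-λ) = 1/2.70 = 0.3703704
Step 5: Wq = λ/(μ(μ-λ)) = 13.1/(15.8×2.70) = 0.3071
Step 6: P(0) = 1-ρ = 0.1709
Verify: L = λW = 13.1×0.3703704 = 4.8519 ✔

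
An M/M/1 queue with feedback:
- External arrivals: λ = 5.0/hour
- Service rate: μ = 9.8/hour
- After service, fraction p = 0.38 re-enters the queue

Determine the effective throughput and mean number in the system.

Effective arrival rate: λ_eff = λ/(1-p) = 5.0/(1-0.38) = 5.0/0.62 = 8.0645
ρ = λ_eff/μ = 8.0645/9.8 = 0.82291
L = ρ/(1-ρ) = 0.82291/(1-0.82291) = 4.6468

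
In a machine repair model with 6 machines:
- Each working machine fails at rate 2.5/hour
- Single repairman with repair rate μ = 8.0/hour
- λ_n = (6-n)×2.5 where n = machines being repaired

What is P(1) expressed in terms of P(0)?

P(1)/P(0) = ∏_{i=0}^{1-1} λ_i/μ_{i+1}
= (6-0)×2.5/8.0
= 1.8750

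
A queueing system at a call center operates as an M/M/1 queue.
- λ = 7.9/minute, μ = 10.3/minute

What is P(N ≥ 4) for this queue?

ρ = λ/μ = 7.9/10.3 = 0.7670
P(N ≥ n) = ρⁿ
P(N ≥ 4) = 0.7670^4
P(N ≥ 4) = 0.3461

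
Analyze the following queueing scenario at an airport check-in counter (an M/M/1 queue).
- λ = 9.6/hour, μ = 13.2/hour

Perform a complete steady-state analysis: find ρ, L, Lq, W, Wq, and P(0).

Step 1: ρ = λ/μ = 9.6/13.2 = 0.7273
Step 2: L = λ/(μ-λ) = 9.6/3.60 = 2.6667
Step 3: Lq = λ²/(μ(μ-λ)) = 92.16/(13.2×3.60) = 1.9394
Step 4: W = 1/(μ-λ) = 1/3.60 = 0.27778
Step 5: Wq = λ/(μ(μ-λ)) = 9.6/(13.2×3.60) = 0.2020
Step 6: P(0) = 1-ρ = 0.2727
Verify: L = λW = 9.6×0.27778 = 2.6667 ✔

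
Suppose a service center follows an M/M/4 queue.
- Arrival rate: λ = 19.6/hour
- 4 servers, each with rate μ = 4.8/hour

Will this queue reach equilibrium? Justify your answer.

Stability requires ρ = λ/(cμ) < 1
ρ = 19.6/(4 × 4.8) = 19.6/19.20 = 1.0208
Since 1.0208 ≥ 1, the system is UNSTABLE.
Need c > λ/μ = 19.6/4.8 = 4.08.
Minimum servers needed: c = 5.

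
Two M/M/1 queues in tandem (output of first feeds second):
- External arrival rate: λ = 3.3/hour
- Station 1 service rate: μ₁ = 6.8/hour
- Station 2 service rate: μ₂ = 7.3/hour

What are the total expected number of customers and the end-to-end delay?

By Jackson's theorem, each station behaves as independent M/M/1.
Station 1: ρ₁ = 3.3/6.8 = 0.4853, L₁ = ρ₁/(1-ρ₁) = λ/(μ₁-λ) = 3.3/3.50 = 0.9429
Station 2: ρ₂ = 3.3/7.3 = 0.4521, L₂ = ρ₂/(1-ρ₂) = λ/(μ₂-λ) = 3.3/4.00 = 0.8250
Total: L = L₁ + L₂ = 0.9429 + 0.8250 = 1.7679
W = L/λ = 1.7679/3.3 = 0.5357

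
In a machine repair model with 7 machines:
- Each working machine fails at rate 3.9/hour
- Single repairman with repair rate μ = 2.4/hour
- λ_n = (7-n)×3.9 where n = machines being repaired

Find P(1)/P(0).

P(1)/P(0) = ∏_{i=0}^{1-1} λ_i/μ_{i+1}
= (7-0)×3.9/2.4
= 11.3750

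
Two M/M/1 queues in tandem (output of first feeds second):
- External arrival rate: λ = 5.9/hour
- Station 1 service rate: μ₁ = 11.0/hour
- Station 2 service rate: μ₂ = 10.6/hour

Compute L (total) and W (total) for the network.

By Jackson's theorem, each station behaves as independent M/M/1.
Station 1: ρ₁ = 5.9/11.0 = 0.5364, L₁ = ρ₁/(1-ρ₁) = λ/(μ₁-λ) = 5.9/5.10 = 1.1569
Station 2: ρ₂ = 5.9/10.6 = 0.5566, L₂ = ρ₂/(1-ρ₂) = λ/(μ₂-λ) = 5.9/4.70 = 1.2553
Total: L = L₁ + L₂ = 1.1569 + 1.2553 = 2.4122
W = L/λ = 2.4122/5.9 = 0.4088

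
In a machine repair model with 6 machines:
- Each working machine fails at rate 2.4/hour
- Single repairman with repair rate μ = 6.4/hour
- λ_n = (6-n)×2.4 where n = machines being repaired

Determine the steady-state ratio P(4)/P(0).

P(4)/P(0) = ∏_{i=0}^{4-1} λ_i/μ_{i+1}
= (6-0)×2.4/6.4 × (6-1)×2.4/6.4 × (6-2)×2.4/6.4 × (6-3)×2.4/6.4
= 7.1191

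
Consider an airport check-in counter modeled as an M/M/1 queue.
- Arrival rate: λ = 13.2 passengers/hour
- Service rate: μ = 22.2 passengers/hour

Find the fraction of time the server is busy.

Server utilization: ρ = λ/μ
ρ = 13.2/22.2 = 0.5946
The server is busy 59.46% of the time.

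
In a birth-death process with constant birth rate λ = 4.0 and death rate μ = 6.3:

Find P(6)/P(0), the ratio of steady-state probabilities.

For constant rates: P(n)/P(0) = (λ/μ)^n
P(6)/P(0) = (4.0/6.3)^6 = 0.63492^6 = 0.06551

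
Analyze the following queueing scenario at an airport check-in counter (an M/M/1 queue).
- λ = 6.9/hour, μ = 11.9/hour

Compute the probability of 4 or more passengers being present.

ρ = λ/μ = 6.9/11.9 = 0.5798
P(N ≥ n) = ρⁿ
P(N ≥ 4) = 0.5798^4
P(N ≥ 4) = 0.1130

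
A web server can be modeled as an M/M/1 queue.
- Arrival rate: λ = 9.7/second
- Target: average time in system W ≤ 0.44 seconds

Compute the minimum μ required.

For M/M/1: W = 1/(μ-λ)
Need W ≤ 0.44, so 1/(μ-λ) ≤ 0.44
μ - λ ≥ 1/0.44 = 2.2727
μ ≥ 9.7 + 2.2727 = 11.9727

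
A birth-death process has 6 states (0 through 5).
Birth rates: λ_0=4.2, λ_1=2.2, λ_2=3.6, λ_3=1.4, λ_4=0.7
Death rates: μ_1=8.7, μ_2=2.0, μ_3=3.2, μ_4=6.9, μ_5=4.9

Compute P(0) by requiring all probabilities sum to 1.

Ratios P(n)/P(0) = (λ₀···λₙ₋₁)/(μ₁···μₙ):
P(1)/P(0) = (4.2)/(8.7) = 0.4828
P(2)/P(0) = (4.2×2.2)/(8.7×2.0) = 0.5310
P(3)/P(0) = (4.2×2.2×3.6)/(8.7×2.0×3.2) = 0.5974
P(4)/P(0) = (4.2×2.2×3.6×1.4)/(8.7×2.0×3.2×6.9) = 0.1212
P(5)/P(0) = (4.2×2.2×3.6×1.4×0.7)/(8.7×2.0×3.2×6.9×4.9) = 0.01732

Normalization: ∑ P(n) = 1
P(0) × (1.0000 + 0.4828 + 0.5310 + 0.5974 + 0.1212 + 0.01732) = 1
P(0) × 2.7497 = 1
P(0) = 1/2.7497 = 0.3637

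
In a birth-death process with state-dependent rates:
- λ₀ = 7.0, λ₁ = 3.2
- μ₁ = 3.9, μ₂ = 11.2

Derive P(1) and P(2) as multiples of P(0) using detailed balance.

Balance equations:
State 0: λ₀P₀ = μ₁P₁ → P₁ = (λ₀/μ₁)P₀ = (7.0/3.9)P₀ = 1.7949P₀
State 1: P₂ = (λ₀λ₁)/(μ₁μ₂)P₀ = (7.0×3.2)/(3.9×11.2)P₀ = 0.5128P₀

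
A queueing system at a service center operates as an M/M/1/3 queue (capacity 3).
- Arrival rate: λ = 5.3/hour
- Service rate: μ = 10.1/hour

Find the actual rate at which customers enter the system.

ρ = λ/μ = 5.3/10.1 = 0.52475
P₀ = (1-ρ)/(1-ρ^(K+1)) = (1-0.52475)/(1-0.52475^4) = 0.4752/0.9242 = 0.5142
P_K = P₀×ρ^K = 0.51424 × 0.52475^3 = 0.51424 × 0.14450 = 0.07431
λ_eff = λ(1-P_K) = 5.3 × (1 - 0.07431) = 5.3 × 0.9257 = 4.9062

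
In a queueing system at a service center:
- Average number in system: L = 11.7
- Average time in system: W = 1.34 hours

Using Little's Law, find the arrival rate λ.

Little's Law: L = λW, so λ = L/W
λ = 11.7/1.34 = 8.7313 customers/hour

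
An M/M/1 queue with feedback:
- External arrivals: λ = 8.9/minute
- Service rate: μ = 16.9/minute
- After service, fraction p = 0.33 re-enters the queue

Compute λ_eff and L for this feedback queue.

Effective arrival rate: λ_eff = λ/(1-p) = 8.9/(1-0.33) = 8.9/0.67 = 13.2836
ρ = λ_eff/μ = 13.2836/16.9 = 0.78601
L = ρ/(1-ρ) = 0.78601/(1-0.78601) = 3.6731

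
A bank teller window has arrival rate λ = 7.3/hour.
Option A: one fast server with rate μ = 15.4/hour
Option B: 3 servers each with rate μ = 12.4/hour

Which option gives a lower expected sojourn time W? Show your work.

Option A: single server μ = 15.4 (M/M/1)
  ρ_A = 7.3/15.4 = 0.4740
  W_A = 1/(μ-λ) = 1/(15.4-7.3) = 1/8.10 = 0.1235

Option B: 3 servers μ = 12.4 (M/M/3)
  ρ_B = λ/(cμ) = 7.3/(3×12.4) = 0.1962
  Offered load a = λ/μ = cρ = 7.3/12.4 = 0.5887
  P₀ = [ Σₙ₌₀^2 aⁿ/n! + a^3/(3!(1-ρ)) ]⁻¹
  Σ = a^0/0! + a^1/1! + a^2/2! = 1.0000 + 0.5887 + 0.1733 = 1.7620
  a^3/(3!(1-ρ)) = 0.20403/(6 × 0.80376) = 0.04231
  P₀ = 1/(1.7620 + 0.04231) = 0.5542
  Lq = P₀·a^3·ρ / (3!(1-ρ)²) = 0.55423 × 0.20403 × 0.19624 / (6 × 0.64604) = 0.005725
  Wq_B = Lq/λ = 0.005725/7.3 = 0.0007842
  W_B = Wq_B + 1/μ = 0.0007842 + 0.08065 = 0.08143

Since W_B = 0.08143 < W_A = 0.1235, Option B (multiple servers) has the shorter time in system.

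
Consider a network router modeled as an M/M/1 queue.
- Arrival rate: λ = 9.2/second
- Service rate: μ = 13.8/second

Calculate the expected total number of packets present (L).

ρ = λ/μ = 9.2/13.8 = 0.6667
For M/M/1: L = λ/(μ-λ)
L = 9.2/(13.8-9.2) = 9.2/4.60
L = 2.0000 packets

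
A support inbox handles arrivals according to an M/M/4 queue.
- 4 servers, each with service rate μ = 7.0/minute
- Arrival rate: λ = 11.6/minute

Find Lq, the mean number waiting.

Traffic intensity: ρ = λ/(cμ) = 11.6/(4×7.0) = 0.4143
Since ρ = 0.4143 < 1, system is stable.
Offered load a = λ/μ = cρ = 11.6/7.0 = 1.6571
P₀ = [ Σₙ₌₀^3 aⁿ/n! + a^4/(4!(1-ρ)) ]⁻¹
Σ = a^0/0! + a^1/1! + a^2/2! + a^3/3! = 1.0000 + 1.6571 + 1.3731 + 0.7585 = 4.7887
a^4/(4!(1-ρ)) = 7.5412/(24 × 0.5857) = 0.5365
P₀ = 1/(4.7887 + 0.5365) = 0.1878
Lq = P₀·a^4·ρ / (4!(1-ρ)²) = 0.1878 × 7.5412 × 0.4143 / (24 × 0.3431) = 0.07126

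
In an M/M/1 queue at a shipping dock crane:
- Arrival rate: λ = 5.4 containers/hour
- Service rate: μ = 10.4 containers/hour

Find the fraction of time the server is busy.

Server utilization: ρ = λ/μ
ρ = 5.4/10.4 = 0.5192
The server is busy 51.92% of the time.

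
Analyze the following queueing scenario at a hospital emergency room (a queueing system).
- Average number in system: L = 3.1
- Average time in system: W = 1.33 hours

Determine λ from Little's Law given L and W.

Little's Law: L = λW, so λ = L/W
λ = 3.1/1.33 = 2.3308 patients/hour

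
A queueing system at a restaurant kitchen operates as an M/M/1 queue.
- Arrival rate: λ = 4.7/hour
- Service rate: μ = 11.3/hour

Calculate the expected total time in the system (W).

First, compute utilization: ρ = λ/μ = 4.7/11.3 = 0.4159
For M/M/1: W = 1/(μ-λ)
W = 1/(11.3-4.7) = 1/6.60
W = 0.1515 hours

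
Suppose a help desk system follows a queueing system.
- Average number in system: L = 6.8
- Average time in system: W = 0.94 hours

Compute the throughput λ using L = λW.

Little's Law: L = λW, so λ = L/W
λ = 6.8/0.94 = 7.2340 tickets/hour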